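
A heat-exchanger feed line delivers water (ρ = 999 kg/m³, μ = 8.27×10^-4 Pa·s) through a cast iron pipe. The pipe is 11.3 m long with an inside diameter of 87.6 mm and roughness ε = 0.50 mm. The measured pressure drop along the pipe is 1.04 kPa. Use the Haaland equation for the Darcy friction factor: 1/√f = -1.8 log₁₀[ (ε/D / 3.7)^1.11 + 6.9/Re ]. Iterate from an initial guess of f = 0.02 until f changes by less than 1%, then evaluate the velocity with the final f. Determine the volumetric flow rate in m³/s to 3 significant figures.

Q ≈ 0.00423 m³/s

Rearranging Darcy-Weisbach: V = √(2·ΔP·D/(f·L·ρ)). With ε/D = 0.0005/0.0876 = 0.00571, iterate starting from f = 0.02:
  f = 0.02 → V = √(2·1040·0.0876/(0.02·11.3·999)) = 0.8984 m/s; Re = ρVD/μ = 9.506e+04; f → 0.03251
  f = 0.03251 → V = 0.7046 m/s; Re = 7.456e+04; f → 0.03273
Converged (Δf/f < 1%). With the final f = 0.03273: V = √(2·1040·0.0876/(0.03273·11.3·999)) = 0.7023 m/s.
Q = V·A = 0.7023·(π/4·0.0876²) = 0.004233 m³/s = 0.00423 m³/s.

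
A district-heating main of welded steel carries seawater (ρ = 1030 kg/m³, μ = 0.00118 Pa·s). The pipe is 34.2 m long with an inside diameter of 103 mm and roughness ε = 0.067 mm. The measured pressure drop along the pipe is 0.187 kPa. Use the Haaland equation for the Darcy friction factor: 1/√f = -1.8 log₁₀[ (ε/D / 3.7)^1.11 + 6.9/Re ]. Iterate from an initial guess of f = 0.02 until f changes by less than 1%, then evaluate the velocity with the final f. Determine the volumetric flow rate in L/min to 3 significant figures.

Q ≈ 99.5 L/min

Rearranging Darcy-Weisbach: V = √(2·ΔP·D/(f·L·ρ)). With ε/D = 6.7e-05/0.103 = 0.00065, iterate starting from f = 0.02:
  f = 0.02 → V = √(2·187·0.103/(0.02·34.2·1030)) = 0.2338 m/s; Re = ρVD/μ = 2.102e+04; f → 0.02667
  f = 0.02667 → V = 0.2025 m/s; Re = 1.821e+04; f → 0.02751
  f = 0.02751 → V = 0.1994 m/s; Re = 1.793e+04; f → 0.0276
Converged (Δf/f < 1%). With the final f = 0.0276: V = √(2·187·0.103/(0.0276·34.2·1030)) = 0.1991 m/s.
Q = V·A = 0.1991·(π/4·0.103²) = 0.001659 m³/s = 99.5 L/min.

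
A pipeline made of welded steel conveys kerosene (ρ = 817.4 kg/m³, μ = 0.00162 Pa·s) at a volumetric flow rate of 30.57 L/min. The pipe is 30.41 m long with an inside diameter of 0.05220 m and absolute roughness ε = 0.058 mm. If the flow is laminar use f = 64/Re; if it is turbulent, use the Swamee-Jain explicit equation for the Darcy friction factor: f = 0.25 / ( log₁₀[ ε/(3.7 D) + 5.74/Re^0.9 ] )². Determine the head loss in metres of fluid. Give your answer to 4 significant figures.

h_f ≈ 0.06210 m

Q = 30.57 L/min = 30.57/60000 = 0.0005095 m³/s.
Cross-sectional area A = πD²/4 = π(0.0522)²/4 = 0.00214 m²; mean velocity V = Q/A = 0.0005095/0.00214 = 0.2381 m/s.
Reynolds number Re = ρVD/μ = 817.4 · 0.2381 · 0.0522 / 0.00162 = 6271.
Re > 4000 → turbulent. Relative roughness ε/D = 5.8e-05/0.0522 = 0.00111. Swamee-Jain: f = 0.25/(log₁₀[0.00111/3.7 + 5.74/6271^0.9])² = 0.25/(log₁₀[0.0003 + 0.00219])² = 0.25/(-2.603)² = 0.0369.
Darcy-Weisbach: ΔP = f(L/D)(ρV²/2) = 0.0369·(30.41/0.0522)·(817.4·0.2381²/2) = 0.0369·582.6·23.16 = 497.9 Pa.
Head loss h_f = ΔP/(ρg) = 497.9/(817.4·9.81) = 0.06210 m.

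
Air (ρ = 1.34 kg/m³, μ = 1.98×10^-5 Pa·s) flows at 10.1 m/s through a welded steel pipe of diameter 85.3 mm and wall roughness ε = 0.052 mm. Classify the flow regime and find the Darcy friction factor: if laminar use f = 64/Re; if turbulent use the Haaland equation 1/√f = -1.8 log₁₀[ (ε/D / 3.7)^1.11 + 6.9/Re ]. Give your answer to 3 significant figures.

f ≈ 0.0221

Re = ρVD/μ = 1.34·10.1·0.0853/1.98e-05 = 5.831e+04.
Re > 4000 → turbulent. ε/D = 5.2e-05/0.0853 = 0.00061; Haaland: 1/√f = -1.8 log₁₀[6.32e-05 + 0.000118] = 6.734, so f = 0.02205.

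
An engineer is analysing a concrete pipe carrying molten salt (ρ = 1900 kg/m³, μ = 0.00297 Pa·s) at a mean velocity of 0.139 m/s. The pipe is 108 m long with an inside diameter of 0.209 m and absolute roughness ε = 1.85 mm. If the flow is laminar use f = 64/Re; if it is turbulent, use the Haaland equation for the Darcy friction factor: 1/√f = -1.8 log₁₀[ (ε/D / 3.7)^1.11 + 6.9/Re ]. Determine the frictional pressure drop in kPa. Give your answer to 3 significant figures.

ΔP ≈ 0.375 kPa

Reynolds number Re = ρVD/μ = 1900 · 0.139 · 0.209 / 0.00297 = 1.858e+04.
Re > 4000 → turbulent. Relative roughness ε/D = 0.00185/0.209 = 0.00885. Haaland: 1/√f = -1.8 log₁₀[(0.00885/3.7)^1.11 + 6.9/1.858e+04] = -1.8 log₁₀[0.00123 + 0.000371] = 5.031, so f = 0.03951.
Darcy-Weisbach: ΔP = f(L/D)(ρV²/2) = 0.03951·(108/0.209)·(1900·0.139²/2) = 0.03951·516.7·18.35 = 374.7 Pa.
ΔP = 374.7 Pa = 0.375 kPa.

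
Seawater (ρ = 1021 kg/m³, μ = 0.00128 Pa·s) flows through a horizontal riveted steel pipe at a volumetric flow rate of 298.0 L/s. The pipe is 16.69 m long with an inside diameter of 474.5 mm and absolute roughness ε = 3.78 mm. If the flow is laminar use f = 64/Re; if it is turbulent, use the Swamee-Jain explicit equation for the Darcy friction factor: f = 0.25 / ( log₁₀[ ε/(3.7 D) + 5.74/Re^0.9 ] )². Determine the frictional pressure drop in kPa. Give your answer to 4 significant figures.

Q = 298.0 L/s = 298.0/1000 = 0.298 m³/s.
Cross-sectional area A = πD²/4 = π(0.4745)²/4 = 0.1768 m²; mean velocity V = Q/A = 0.298/0.1768 = 1.685 m/s.
Reynolds number Re = ρVD/μ = 1021 · 1.685 · 0.4745 / 0.00128 = 6.378e+05.
Re > 4000 → turbulent. Relative roughness ε/D = 0.00378/0.4745 = 0.00797. Swamee-Jain: f = 0.25/(log₁₀[0.00797/3.7 + 5.74/6.378e+05^0.9])² = 0.25/(log₁₀[0.00215 + 3.43e-05])² = 0.25/(-2.66)² = 0.03533.
Darcy-Weisbach: ΔP = f(L/D)(ρV²/2) = 0.03533·(16.69/0.4745)·(1021·1.685²/2) = 0.03533·35.17·1450 = 1802 Pa.
ΔP = 1802 Pa = 1.802 kPa.

ΔP ≈ 1.802 kPa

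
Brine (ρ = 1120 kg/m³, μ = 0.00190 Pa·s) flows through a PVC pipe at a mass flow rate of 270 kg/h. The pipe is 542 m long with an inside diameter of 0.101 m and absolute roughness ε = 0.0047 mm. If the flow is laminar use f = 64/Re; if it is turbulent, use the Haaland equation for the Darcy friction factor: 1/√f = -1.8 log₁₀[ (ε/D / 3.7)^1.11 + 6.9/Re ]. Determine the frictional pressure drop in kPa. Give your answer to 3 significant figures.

ΔP ≈ 0.0270 kPa

ṁ = 270 kg/h = 270/3600 = 0.075 kg/s.
A = πD²/4 = π(0.101)²/4 = 0.008012 m²; mean velocity V = ṁ/(ρA) = 0.075/(1120 · 0.008012) = 0.008358 m/s.
Reynolds number Re = ρVD/μ = 1120 · 0.008358 · 0.101 / 0.0019 = 497.6.
Re < 2300 → laminar flow, so f = 64/Re = 64/497.6 = 0.1286 (the turbulent correlation is not needed).
Darcy-Weisbach: ΔP = f(L/D)(ρV²/2) = 0.1286·(542/0.101)·(1120·0.008358²/2) = 0.1286·5366·0.03912 = 27 Pa.
ΔP = 27 Pa = 0.0270 kPa.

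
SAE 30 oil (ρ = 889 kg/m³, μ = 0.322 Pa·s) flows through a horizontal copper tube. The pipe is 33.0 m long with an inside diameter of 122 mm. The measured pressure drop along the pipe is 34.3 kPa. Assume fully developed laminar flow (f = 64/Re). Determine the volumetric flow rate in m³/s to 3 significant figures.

For laminar flow, f = 64/Re with Re = ρVD/μ, so Darcy-Weisbach reduces to ΔP = 32μLV/D². Solving for V: V = ΔP·D²/(32μL) = 3.43e+04·(0.122)²/(32·0.322·33) = 1.501 m/s.
Check: Re = ρVD/μ = 889·1.501·0.122/0.322 = 505.7 < 2300, so the laminar assumption holds.
Q = V·A = 1.501·(π/4·0.122²) = 0.01755 m³/s = 0.0176 m³/s.

Q ≈ 0.0176 m³/s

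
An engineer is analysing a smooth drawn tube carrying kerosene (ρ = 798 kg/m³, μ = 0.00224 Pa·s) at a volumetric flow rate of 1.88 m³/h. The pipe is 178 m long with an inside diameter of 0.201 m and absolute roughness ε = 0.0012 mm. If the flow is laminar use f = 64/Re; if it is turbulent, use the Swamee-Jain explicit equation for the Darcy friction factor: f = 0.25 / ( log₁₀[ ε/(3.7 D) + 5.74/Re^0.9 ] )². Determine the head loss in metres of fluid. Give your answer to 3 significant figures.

h_f ≈ 6.64×10^-4 m

Q = 1.88 m³/h = 1.88/3600 = 0.0005222 m³/s.
Cross-sectional area A = πD²/4 = π(0.201)²/4 = 0.03173 m²; mean velocity V = Q/A = 0.0005222/0.03173 = 0.01646 m/s.
Reynolds number Re = ρVD/μ = 798 · 0.01646 · 0.201 / 0.00224 = 1178.
Re < 2300 → laminar flow, so f = 64/Re = 64/1178 = 0.05431 (the turbulent correlation is not needed).
Darcy-Weisbach: ΔP = f(L/D)(ρV²/2) = 0.05431·(178/0.201)·(798·0.01646²/2) = 0.05431·885.6·0.1081 = 5.198 Pa.
Head loss h_f = ΔP/(ρg) = 5.198/(798·9.81) = 6.64×10^-4 m.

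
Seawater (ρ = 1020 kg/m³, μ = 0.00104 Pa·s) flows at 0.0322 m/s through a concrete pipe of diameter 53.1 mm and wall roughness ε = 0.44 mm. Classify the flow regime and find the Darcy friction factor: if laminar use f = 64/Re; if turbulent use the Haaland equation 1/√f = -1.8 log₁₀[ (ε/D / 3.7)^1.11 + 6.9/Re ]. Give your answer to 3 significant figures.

f ≈ 0.0382

Re = ρVD/μ = 1020·0.0322·0.0531/0.00104 = 1677.
Re < 2300 → laminar, so f = 64/Re = 0.03816 (roughness is irrelevant in laminar flow).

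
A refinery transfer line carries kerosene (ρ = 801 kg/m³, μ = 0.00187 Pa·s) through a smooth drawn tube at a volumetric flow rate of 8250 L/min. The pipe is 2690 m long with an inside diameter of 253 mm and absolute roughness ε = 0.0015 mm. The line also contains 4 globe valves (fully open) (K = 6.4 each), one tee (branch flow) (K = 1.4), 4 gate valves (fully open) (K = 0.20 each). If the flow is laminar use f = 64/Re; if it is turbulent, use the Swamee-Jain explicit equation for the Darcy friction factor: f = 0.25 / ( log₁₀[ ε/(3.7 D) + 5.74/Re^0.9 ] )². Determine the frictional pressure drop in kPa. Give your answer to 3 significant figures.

Q = 8250 L/min = 8250/60000 = 0.1375 m³/s.
Cross-sectional area A = πD²/4 = π(0.253)²/4 = 0.05027 m²; mean velocity V = Q/A = 0.1375/0.05027 = 2.735 m/s.
Reynolds number Re = ρVD/μ = 801 · 2.735 · 0.253 / 0.00187 = 2.964e+05.
Re > 4000 → turbulent. Relative roughness ε/D = 1.5e-06/0.253 = 5.93e-06. Swamee-Jain: f = 0.25/(log₁₀[5.93e-06/3.7 + 5.74/2.964e+05^0.9])² = 0.25/(log₁₀[1.6e-06 + 6.83e-05])² = 0.25/(-4.156)² = 0.01448.
Total minor-loss coefficient ΣK = 4·6.4 + 1·1.4 + 4·0.2 = 27.8.
ΔP = [f·L/D + ΣK]·(ρV²/2) = [0.01448·2690/0.253 + 27.8]·(801·2.735²/2) = [153.9 + 27.8]·2996 = 5.444e+05 Pa.
ΔP = 5.444e+05 Pa = 544 kPa.

ΔP ≈ 544 kPa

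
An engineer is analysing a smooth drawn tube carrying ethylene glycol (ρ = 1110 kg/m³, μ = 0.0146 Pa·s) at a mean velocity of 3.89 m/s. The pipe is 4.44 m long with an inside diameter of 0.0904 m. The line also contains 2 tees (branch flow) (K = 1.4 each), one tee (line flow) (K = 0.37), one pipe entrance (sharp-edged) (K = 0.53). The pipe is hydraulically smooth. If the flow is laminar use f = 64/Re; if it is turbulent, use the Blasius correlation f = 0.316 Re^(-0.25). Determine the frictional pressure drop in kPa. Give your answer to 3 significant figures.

Reynolds number Re = ρVD/μ = 1110 · 3.89 · 0.0904 / 0.0146 = 2.674e+04.
Re > 4000 → turbulent. Smooth-pipe (Blasius): f = 0.316 Re^(-0.25) = 0.316/(2.674e+04)^0.25 = 0.02471.
Total minor-loss coefficient ΣK = 2·1.4 + 1·0.37 + 1·0.53 = 3.7.
ΔP = [f·L/D + ΣK]·(ρV²/2) = [0.02471·4.44/0.0904 + 3.7]·(1110·3.89²/2) = [1.214 + 3.7]·8398 = 4.127e+04 Pa.
ΔP = 4.127e+04 Pa = 41.3 kPa.

ΔP ≈ 41.3 kPa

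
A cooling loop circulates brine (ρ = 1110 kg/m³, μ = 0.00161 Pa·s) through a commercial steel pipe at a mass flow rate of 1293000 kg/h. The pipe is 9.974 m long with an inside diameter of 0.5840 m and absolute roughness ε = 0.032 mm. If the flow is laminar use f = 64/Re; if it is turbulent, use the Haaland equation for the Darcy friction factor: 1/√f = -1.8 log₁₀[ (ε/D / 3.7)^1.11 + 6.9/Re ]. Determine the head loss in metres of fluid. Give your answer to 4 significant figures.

h_f ≈ 0.01751 m

ṁ = 1293000 kg/h = 1293000/3600 = 359.2 kg/s.
A = πD²/4 = π(0.584)²/4 = 0.2679 m²; mean velocity V = ṁ/(ρA) = 359.2/(1110 · 0.2679) = 1.208 m/s.
Reynolds number Re = ρVD/μ = 1110 · 1.208 · 0.584 / 0.00161 = 4.864e+05.
Re > 4000 → turbulent. Relative roughness ε/D = 3.2e-05/0.584 = 5.48e-05. Haaland: 1/√f = -1.8 log₁₀[(5.48e-05/3.7)^1.11 + 6.9/4.864e+05] = -1.8 log₁₀[4.36e-06 + 1.42e-05] = 8.517, so f = 0.01378.
Darcy-Weisbach: ΔP = f(L/D)(ρV²/2) = 0.01378·(9.974/0.584)·(1110·1.208²/2) = 0.01378·17.08·809.9 = 190.7 Pa.
Head loss h_f = ΔP/(ρg) = 190.7/(1110·9.81) = 0.01751 m.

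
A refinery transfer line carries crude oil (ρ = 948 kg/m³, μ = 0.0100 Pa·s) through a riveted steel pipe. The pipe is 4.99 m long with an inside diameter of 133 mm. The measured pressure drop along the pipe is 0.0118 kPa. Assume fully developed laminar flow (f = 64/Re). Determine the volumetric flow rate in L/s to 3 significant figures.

For laminar flow, f = 64/Re with Re = ρVD/μ, so Darcy-Weisbach reduces to ΔP = 32μLV/D². Solving for V: V = ΔP·D²/(32μL) = 11.8·(0.133)²/(32·0.01·4.99) = 0.1307 m/s.
Check: Re = ρVD/μ = 948·0.1307·0.133/0.01 = 1648 < 2300, so the laminar assumption holds.
Q = V·A = 0.1307·(π/4·0.133²) = 0.001816 m³/s = 1.82 L/s.

Q ≈ 1.82 L/s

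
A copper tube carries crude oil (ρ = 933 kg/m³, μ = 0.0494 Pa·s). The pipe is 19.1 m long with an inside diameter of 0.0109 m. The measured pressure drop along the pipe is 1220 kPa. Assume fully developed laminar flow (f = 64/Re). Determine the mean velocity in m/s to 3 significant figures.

V ≈ 4.80 m/s

For laminar flow, f = 64/Re with Re = ρVD/μ, so Darcy-Weisbach reduces to ΔP = 32μLV/D². Solving for V: V = ΔP·D²/(32μL) = 1.22e+06·(0.0109)²/(32·0.0494·19.1) = 4.801 m/s.
Check: Re = ρVD/μ = 933·4.801·0.0109/0.0494 = 988.3 < 2300, so the laminar assumption holds.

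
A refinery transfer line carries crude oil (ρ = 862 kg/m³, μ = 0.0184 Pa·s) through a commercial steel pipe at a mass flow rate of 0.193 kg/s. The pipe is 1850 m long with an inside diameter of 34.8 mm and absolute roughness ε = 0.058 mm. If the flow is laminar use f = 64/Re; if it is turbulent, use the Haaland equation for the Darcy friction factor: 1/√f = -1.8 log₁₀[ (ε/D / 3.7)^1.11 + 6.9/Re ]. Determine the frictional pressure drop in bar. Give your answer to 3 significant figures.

ΔP ≈ 2.12 bar

A = πD²/4 = π(0.0348)²/4 = 0.0009511 m²; mean velocity V = ṁ/(ρA) = 0.193/(862 · 0.0009511) = 0.2354 m/s.
Reynolds number Re = ρVD/μ = 862 · 0.2354 · 0.0348 / 0.0184 = 383.8.
Re < 2300 → laminar flow, so f = 64/Re = 64/383.8 = 0.1668 (the turbulent correlation is not needed).
Darcy-Weisbach: ΔP = f(L/D)(ρV²/2) = 0.1668·(1850/0.0348)·(862·0.2354²/2) = 0.1668·5.316e+04·23.88 = 2.117e+05 Pa.
ΔP = 2.117e+05 Pa = 2.12 bar.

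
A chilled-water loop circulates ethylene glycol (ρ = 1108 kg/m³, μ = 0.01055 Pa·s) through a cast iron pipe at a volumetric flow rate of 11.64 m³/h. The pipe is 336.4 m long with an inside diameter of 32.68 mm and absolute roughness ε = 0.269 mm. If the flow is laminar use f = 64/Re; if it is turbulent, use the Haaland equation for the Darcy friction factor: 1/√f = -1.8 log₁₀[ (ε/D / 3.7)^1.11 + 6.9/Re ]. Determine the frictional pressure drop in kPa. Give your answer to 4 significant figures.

ΔP ≈ 3383 kPa

Q = 11.64 m³/h = 11.64/3600 = 0.003233 m³/s.
Cross-sectional area A = πD²/4 = π(0.03268)²/4 = 0.0008388 m²; mean velocity V = Q/A = 0.003233/0.0008388 = 3.855 m/s.
Reynolds number Re = ρVD/μ = 1108 · 3.855 · 0.03268 / 0.0106 = 1.323e+04.
Re > 4000 → turbulent. Relative roughness ε/D = 0.000269/0.03268 = 0.00823. Haaland: 1/√f = -1.8 log₁₀[(0.00823/3.7)^1.11 + 6.9/1.323e+04] = -1.8 log₁₀[0.00114 + 0.000522] = 5.005, so f = 0.03992.
Darcy-Weisbach: ΔP = f(L/D)(ρV²/2) = 0.03992·(336.4/0.03268)·(1108·3.855²/2) = 0.03992·1.029e+04·8232 = 3.383e+06 Pa.
ΔP = 3.383e+06 Pa = 3383 kPa.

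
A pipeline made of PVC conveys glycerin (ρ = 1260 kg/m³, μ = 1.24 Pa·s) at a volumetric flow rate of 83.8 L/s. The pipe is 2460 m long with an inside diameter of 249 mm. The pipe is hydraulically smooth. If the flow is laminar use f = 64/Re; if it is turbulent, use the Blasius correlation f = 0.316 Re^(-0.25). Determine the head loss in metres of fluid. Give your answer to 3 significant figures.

h_f ≈ 219 m

Q = 83.8 L/s = 83.8/1000 = 0.0838 m³/s.
Cross-sectional area A = πD²/4 = π(0.249)²/4 = 0.0487 m²; mean velocity V = Q/A = 0.0838/0.0487 = 1.721 m/s.
Reynolds number Re = ρVD/μ = 1260 · 1.721 · 0.249 / 1.24 = 435.4.
Re < 2300 → laminar flow, so f = 64/Re = 64/435.4 = 0.147 (the turbulent correlation is not needed).
Darcy-Weisbach: ΔP = f(L/D)(ρV²/2) = 0.147·(2460/0.249)·(1260·1.721²/2) = 0.147·9880·1866 = 2.709e+06 Pa.
Head loss h_f = ΔP/(ρg) = 2.709e+06/(1260·9.81) = 219 m.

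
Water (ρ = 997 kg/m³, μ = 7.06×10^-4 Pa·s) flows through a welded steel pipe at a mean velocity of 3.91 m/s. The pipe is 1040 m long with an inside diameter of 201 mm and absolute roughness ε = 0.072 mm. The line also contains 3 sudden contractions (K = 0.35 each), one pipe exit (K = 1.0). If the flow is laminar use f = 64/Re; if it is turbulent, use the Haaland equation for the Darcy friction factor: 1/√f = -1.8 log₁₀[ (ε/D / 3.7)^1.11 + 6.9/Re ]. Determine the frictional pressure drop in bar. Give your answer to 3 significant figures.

ΔP ≈ 6.49 bar

Reynolds number Re = ρVD/μ = 997 · 3.91 · 0.201 / 0.000706 = 1.11e+06.
Re > 4000 → turbulent. Relative roughness ε/D = 7.2e-05/0.201 = 0.000358. Haaland: 1/√f = -1.8 log₁₀[(0.000358/3.7)^1.11 + 6.9/1.11e+06] = -1.8 log₁₀[3.5e-05 + 6.22e-06] = 7.892, so f = 0.01605.
Total minor-loss coefficient ΣK = 3·0.35 + 1·1 = 2.05.
ΔP = [f·L/D + ΣK]·(ρV²/2) = [0.01605·1040/0.201 + 2.05]·(997·3.91²/2) = [83.07 + 2.05]·7621 = 6.487e+05 Pa.
ΔP = 6.487e+05 Pa = 6.49 bar.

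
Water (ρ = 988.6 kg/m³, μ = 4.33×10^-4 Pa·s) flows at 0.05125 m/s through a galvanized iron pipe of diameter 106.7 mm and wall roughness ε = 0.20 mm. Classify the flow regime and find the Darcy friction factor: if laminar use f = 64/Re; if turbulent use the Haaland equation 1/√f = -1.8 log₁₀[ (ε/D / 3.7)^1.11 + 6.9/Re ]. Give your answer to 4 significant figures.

Re = ρVD/μ = 988.6·0.05125·0.1067/0.000433 = 1.249e+04.
Re > 4000 → turbulent. ε/D = 0.0002/0.1067 = 0.00187; Haaland: 1/√f = -1.8 log₁₀[0.00022 + 0.000553] = 5.602, so f = 0.03187.

f ≈ 0.03187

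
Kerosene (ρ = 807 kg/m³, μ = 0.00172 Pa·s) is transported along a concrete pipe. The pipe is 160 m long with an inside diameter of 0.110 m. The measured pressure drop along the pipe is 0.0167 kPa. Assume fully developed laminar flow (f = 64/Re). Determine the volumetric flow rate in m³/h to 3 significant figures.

For laminar flow, f = 64/Re with Re = ρVD/μ, so Darcy-Weisbach reduces to ΔP = 32μLV/D². Solving for V: V = ΔP·D²/(32μL) = 16.7·(0.11)²/(32·0.00172·160) = 0.02295 m/s.
Check: Re = ρVD/μ = 807·0.02295·0.11/0.00172 = 1184 < 2300, so the laminar assumption holds.
Q = V·A = 0.02295·(π/4·0.11²) = 0.0002181 m³/s = 0.785 m³/h.

Q ≈ 0.785 m³/h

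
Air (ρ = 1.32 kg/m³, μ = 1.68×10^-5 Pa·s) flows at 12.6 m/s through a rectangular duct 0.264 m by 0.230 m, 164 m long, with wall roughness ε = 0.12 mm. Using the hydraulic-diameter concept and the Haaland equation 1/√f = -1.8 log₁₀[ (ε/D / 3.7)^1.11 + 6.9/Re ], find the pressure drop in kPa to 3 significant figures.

Hydraulic diameter D_h = 4A/P = 4·(0.264·0.23)/(2·(0.264+0.23)) = 0.2429/0.988 = 0.2458 m.
Re = ρVD_h/μ = 1.32·12.6·0.2458/1.68e-05 = 2.434e+05.
ε/D_h = 0.00012/0.2458 = 0.000488; Haaland gives 1/√f = -1.8 log₁₀[4.94e-05+2.84e-05] = 7.397, so f = 0.01828.
ΔP = f(L/D_h)(ρV²/2) = 0.01828·164/0.2458·104.8 = 1278 Pa.
ΔP = 1.28 kPa.

ΔP ≈ 1.28 kPa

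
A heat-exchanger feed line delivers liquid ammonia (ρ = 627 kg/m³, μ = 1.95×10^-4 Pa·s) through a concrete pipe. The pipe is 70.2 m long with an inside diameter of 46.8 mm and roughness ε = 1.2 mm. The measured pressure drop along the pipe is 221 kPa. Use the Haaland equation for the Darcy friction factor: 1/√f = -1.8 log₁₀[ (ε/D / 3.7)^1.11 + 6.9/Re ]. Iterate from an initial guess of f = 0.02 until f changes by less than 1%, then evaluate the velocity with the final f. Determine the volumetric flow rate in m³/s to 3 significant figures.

Rearranging Darcy-Weisbach: V = √(2·ΔP·D/(f·L·ρ)). With ε/D = 0.0012/0.0468 = 0.0256, iterate starting from f = 0.02:
  f = 0.02 → V = √(2·2.21e+05·0.0468/(0.02·70.2·627)) = 4.847 m/s; Re = ρVD/μ = 7.294e+05; f → 0.05377
  f = 0.05377 → V = 2.956 m/s; Re = 4.449e+05; f → 0.0538
Converged (Δf/f < 1%). With the final f = 0.0538: V = √(2·2.21e+05·0.0468/(0.0538·70.2·627)) = 2.955 m/s.
Q = V·A = 2.955·(π/4·0.0468²) = 0.005084 m³/s = 0.00508 m³/s.

Q ≈ 0.00508 m³/s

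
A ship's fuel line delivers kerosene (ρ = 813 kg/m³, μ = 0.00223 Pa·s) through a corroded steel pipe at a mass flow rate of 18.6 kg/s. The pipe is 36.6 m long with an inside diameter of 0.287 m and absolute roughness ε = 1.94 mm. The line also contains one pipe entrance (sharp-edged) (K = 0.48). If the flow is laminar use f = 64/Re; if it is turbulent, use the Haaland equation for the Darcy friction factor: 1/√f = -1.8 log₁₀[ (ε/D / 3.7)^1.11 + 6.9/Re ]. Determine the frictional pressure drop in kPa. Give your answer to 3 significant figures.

ΔP ≈ 0.253 kPa

A = πD²/4 = π(0.287)²/4 = 0.06469 m²; mean velocity V = ṁ/(ρA) = 18.6/(813 · 0.06469) = 0.3536 m/s.
Reynolds number Re = ρVD/μ = 813 · 0.3536 · 0.287 / 0.00223 = 3.7e+04.
Re > 4000 → turbulent. Relative roughness ε/D = 0.00194/0.287 = 0.00676. Haaland: 1/√f = -1.8 log₁₀[(0.00676/3.7)^1.11 + 6.9/3.7e+04] = -1.8 log₁₀[0.000913 + 0.000186] = 5.326, so f = 0.03526.
Total minor-loss coefficient ΣK = 1·0.48 = 0.48.
ΔP = [f·L/D + ΣK]·(ρV²/2) = [0.03526·36.6/0.287 + 0.48]·(813·0.3536²/2) = [4.496 + 0.48]·50.84 = 253 Pa.
ΔP = 253 Pa = 0.253 kPa.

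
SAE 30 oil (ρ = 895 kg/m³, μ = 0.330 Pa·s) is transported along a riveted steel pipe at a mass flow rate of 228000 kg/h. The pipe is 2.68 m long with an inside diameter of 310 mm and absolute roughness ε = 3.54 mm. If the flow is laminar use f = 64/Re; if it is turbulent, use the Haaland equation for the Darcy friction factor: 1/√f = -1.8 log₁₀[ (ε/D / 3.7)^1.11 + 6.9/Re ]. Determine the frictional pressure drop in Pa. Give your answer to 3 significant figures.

ṁ = 228000 kg/h = 228000/3600 = 63.33 kg/s.
A = πD²/4 = π(0.31)²/4 = 0.07548 m²; mean velocity V = ṁ/(ρA) = 63.33/(895 · 0.07548) = 0.9376 m/s.
Reynolds number Re = ρVD/μ = 895 · 0.9376 · 0.31 / 0.33 = 788.3.
Re < 2300 → laminar flow, so f = 64/Re = 64/788.3 = 0.08119 (the turbulent correlation is not needed).
Darcy-Weisbach: ΔP = f(L/D)(ρV²/2) = 0.08119·(2.68/0.31)·(895·0.9376²/2) = 0.08119·8.645·393.4 = 276.1 Pa.

ΔP ≈ 276 Pa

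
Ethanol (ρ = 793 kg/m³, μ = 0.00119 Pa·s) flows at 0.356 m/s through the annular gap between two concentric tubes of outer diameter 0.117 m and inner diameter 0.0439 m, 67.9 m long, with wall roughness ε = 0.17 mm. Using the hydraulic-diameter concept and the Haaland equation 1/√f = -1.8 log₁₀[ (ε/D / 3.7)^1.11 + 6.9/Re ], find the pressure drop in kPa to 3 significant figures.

ΔP ≈ 1.43 kPa

Hydraulic diameter D_h = 4A/P = D_o - D_i = 0.117 - 0.0439 = 0.0731 m.
Re = ρVD_h/μ = 793·0.356·0.0731/0.00119 = 1.734e+04.
ε/D_h = 0.00017/0.0731 = 0.00233; Haaland gives 1/√f = -1.8 log₁₀[0.000279+0.000398] = 5.705, so f = 0.03073.
ΔP = f(L/D_h)(ρV²/2) = 0.03073·67.9/0.0731·50.25 = 1434 Pa.
ΔP = 1.43 kPa.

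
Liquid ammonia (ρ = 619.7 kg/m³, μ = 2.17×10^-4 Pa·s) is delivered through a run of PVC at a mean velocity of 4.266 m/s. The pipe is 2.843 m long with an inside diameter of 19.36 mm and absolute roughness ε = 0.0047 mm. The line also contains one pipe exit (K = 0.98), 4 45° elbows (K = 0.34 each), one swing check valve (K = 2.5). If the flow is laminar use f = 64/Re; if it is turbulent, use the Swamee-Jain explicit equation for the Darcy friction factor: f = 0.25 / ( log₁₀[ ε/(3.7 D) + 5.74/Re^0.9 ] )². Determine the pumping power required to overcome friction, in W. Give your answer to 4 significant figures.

Reynolds number Re = ρVD/μ = 619.7 · 4.266 · 0.01936 / 0.000217 = 2.359e+05.
Re > 4000 → turbulent. Relative roughness ε/D = 4.7e-06/0.01936 = 0.000243. Swamee-Jain: f = 0.25/(log₁₀[0.000243/3.7 + 5.74/2.359e+05^0.9])² = 0.25/(log₁₀[6.56e-05 + 8.39e-05])² = 0.25/(-3.825)² = 0.01708.
Total minor-loss coefficient ΣK = 1·0.98 + 4·0.34 + 1·2.5 = 4.84.
ΔP = [f·L/D + ΣK]·(ρV²/2) = [0.01708·2.843/0.01936 + 4.84]·(619.7·4.266²/2) = [2.509 + 4.84]·5639 = 4.144e+04 Pa.
Q = V·A = 4.266·0.0002944 = 0.001256 m³/s.
Pumping power P = QΔP = 0.001256·4.144e+04 = 52.038 W = 52.04 W.

P ≈ 52.04 W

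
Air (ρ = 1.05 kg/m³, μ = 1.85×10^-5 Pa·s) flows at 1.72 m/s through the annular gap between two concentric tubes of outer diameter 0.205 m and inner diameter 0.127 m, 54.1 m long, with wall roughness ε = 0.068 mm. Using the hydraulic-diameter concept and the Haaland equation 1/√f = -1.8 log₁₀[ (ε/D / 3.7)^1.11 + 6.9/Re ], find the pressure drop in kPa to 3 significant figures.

Hydraulic diameter D_h = 4A/P = D_o - D_i = 0.205 - 0.127 = 0.078 m.
Re = ρVD_h/μ = 1.05·1.72·0.078/1.85e-05 = 7614.
ε/D_h = 6.8e-05/0.078 = 0.000872; Haaland gives 1/√f = -1.8 log₁₀[9.4e-05+0.000906] = 5.4, so f = 0.0343.
ΔP = f(L/D_h)(ρV²/2) = 0.0343·54.1/0.078·1.553 = 36.94 Pa.
ΔP = 0.0369 kPa.

ΔP ≈ 0.0369 kPa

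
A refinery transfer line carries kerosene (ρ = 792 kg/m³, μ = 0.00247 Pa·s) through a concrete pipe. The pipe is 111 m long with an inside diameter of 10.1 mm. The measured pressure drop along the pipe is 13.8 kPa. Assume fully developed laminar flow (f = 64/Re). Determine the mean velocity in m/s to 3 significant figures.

For laminar flow, f = 64/Re with Re = ρVD/μ, so Darcy-Weisbach reduces to ΔP = 32μLV/D². Solving for V: V = ΔP·D²/(32μL) = 1.38e+04·(0.0101)²/(32·0.00247·111) = 0.1605 m/s.
Check: Re = ρVD/μ = 792·0.1605·0.0101/0.00247 = 519.6 < 2300, so the laminar assumption holds.

V ≈ 0.160 m/s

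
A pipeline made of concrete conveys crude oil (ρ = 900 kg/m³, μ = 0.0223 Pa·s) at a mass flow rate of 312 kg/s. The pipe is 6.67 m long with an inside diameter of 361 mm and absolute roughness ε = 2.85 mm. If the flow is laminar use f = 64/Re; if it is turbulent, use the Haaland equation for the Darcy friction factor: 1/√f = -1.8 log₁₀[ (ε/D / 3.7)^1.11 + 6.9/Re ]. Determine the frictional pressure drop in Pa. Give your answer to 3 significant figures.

A = πD²/4 = π(0.361)²/4 = 0.1024 m²; mean velocity V = ṁ/(ρA) = 312/(900 · 0.1024) = 3.387 m/s.
Reynolds number Re = ρVD/μ = 900 · 3.387 · 0.361 / 0.0223 = 4.935e+04.
Re > 4000 → turbulent. Relative roughness ε/D = 0.00285/0.361 = 0.00789. Haaland: 1/√f = -1.8 log₁₀[(0.00789/3.7)^1.11 + 6.9/4.935e+04] = -1.8 log₁₀[0.00108 + 0.00014] = 5.242, so f = 0.0364.
Darcy-Weisbach: ΔP = f(L/D)(ρV²/2) = 0.0364·(6.67/0.361)·(900·3.387²/2) = 0.0364·18.48·5162 = 3472 Pa.

ΔP ≈ 3470 Pa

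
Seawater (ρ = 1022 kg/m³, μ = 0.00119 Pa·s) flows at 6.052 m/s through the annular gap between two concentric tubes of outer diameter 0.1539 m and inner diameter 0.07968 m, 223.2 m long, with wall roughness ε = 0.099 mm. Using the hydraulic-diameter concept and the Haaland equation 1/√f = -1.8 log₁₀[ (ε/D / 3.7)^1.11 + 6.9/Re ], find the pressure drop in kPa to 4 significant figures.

Hydraulic diameter D_h = 4A/P = D_o - D_i = 0.1539 - 0.07968 = 0.07422 m.
Re = ρVD_h/μ = 1022·6.052·0.07422/0.00119 = 3.858e+05.
ε/D_h = 9.9e-05/0.07422 = 0.00133; Haaland gives 1/√f = -1.8 log₁₀[0.000151+1.79e-05] = 6.792, so f = 0.02168.
ΔP = f(L/D_h)(ρV²/2) = 0.02168·223.2/0.07422·1.872e+04 = 1.22e+06 Pa.
ΔP = 1220 kPa.

ΔP ≈ 1220 kPa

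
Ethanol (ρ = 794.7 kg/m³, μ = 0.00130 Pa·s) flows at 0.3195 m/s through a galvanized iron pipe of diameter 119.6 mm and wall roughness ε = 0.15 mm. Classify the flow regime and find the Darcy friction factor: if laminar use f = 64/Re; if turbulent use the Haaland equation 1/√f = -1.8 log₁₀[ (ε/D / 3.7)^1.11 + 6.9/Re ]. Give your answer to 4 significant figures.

f ≈ 0.02733

Re = ρVD/μ = 794.7·0.3195·0.1196/0.0013 = 2.336e+04.
Re > 4000 → turbulent. ε/D = 0.00015/0.1196 = 0.00125; Haaland: 1/√f = -1.8 log₁₀[0.000141 + 0.000295] = 6.049, so f = 0.02733.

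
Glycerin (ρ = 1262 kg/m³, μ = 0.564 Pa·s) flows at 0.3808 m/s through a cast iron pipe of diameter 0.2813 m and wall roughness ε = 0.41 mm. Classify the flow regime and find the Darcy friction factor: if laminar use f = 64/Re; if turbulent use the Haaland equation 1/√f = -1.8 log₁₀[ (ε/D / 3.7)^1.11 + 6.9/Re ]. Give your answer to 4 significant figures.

f ≈ 0.2670

Re = ρVD/μ = 1262·0.3808·0.2813/0.564 = 239.7.
Re < 2300 → laminar, so f = 64/Re = 0.267 (roughness is irrelevant in laminar flow).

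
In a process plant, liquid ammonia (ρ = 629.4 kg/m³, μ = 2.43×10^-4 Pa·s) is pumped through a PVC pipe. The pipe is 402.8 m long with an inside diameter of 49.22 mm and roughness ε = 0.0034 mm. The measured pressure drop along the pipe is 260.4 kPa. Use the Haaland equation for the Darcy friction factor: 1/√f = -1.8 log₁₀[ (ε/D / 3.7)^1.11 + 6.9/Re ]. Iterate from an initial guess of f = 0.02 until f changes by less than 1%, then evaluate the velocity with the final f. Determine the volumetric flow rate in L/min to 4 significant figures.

Q ≈ 299.3 L/min

Rearranging Darcy-Weisbach: V = √(2·ΔP·D/(f·L·ρ)). With ε/D = 3.4e-06/0.04922 = 6.91e-05, iterate starting from f = 0.02:
  f = 0.02 → V = √(2·2.604e+05·0.04922/(0.02·402.8·629.4)) = 2.248 m/s; Re = ρVD/μ = 2.866e+05; f → 0.01506
  f = 0.01506 → V = 2.591 m/s; Re = 3.303e+05; f → 0.01474
  f = 0.01474 → V = 2.619 m/s; Re = 3.339e+05; f → 0.01471
Converged (Δf/f < 1%). With the final f = 0.01471: V = √(2·2.604e+05·0.04922/(0.01471·402.8·629.4)) = 2.621 m/s.
Q = V·A = 2.621·(π/4·0.04922²) = 0.004988 m³/s = 299.3 L/min.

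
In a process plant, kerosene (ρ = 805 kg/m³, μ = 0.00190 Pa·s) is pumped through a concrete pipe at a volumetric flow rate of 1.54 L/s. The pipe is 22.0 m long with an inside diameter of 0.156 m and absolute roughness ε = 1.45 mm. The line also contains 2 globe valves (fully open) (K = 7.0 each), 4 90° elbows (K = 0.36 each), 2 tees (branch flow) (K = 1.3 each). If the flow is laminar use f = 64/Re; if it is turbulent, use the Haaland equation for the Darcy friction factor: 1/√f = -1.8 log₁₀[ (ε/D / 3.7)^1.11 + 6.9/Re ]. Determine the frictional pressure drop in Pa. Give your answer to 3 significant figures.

ΔP ≈ 64.1 Pa

Q = 1.54 L/s = 1.54/1000 = 0.00154 m³/s.
Cross-sectional area A = πD²/4 = π(0.156)²/4 = 0.01911 m²; mean velocity V = Q/A = 0.00154/0.01911 = 0.08057 m/s.
Reynolds number Re = ρVD/μ = 805 · 0.08057 · 0.156 / 0.0019 = 5325.
Re > 4000 → turbulent. Relative roughness ε/D = 0.00145/0.156 = 0.00929. Haaland: 1/√f = -1.8 log₁₀[(0.00929/3.7)^1.11 + 6.9/5325] = -1.8 log₁₀[0.0013 + 0.0013] = 4.654, so f = 0.04616.
Total minor-loss coefficient ΣK = 2·7 + 4·0.36 + 2·1.3 = 18.
ΔP = [f·L/D + ΣK]·(ρV²/2) = [0.04616·22/0.156 + 18]·(805·0.08057²/2) = [6.51 + 18]·2.613 = 64.15 Pa.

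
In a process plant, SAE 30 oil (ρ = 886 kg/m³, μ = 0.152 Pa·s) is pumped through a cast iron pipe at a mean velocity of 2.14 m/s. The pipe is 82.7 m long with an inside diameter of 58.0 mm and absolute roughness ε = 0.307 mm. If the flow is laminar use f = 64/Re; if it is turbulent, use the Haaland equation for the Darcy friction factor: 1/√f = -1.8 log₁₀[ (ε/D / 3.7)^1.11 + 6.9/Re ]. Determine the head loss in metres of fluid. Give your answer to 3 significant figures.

Reynolds number Re = ρVD/μ = 886 · 2.14 · 0.058 / 0.152 = 723.5.
Re < 2300 → laminar flow, so f = 64/Re = 64/723.5 = 0.08846 (the turbulent correlation is not needed).
Darcy-Weisbach: ΔP = f(L/D)(ρV²/2) = 0.08846·(82.7/0.058)·(886·2.14²/2) = 0.08846·1426·2029 = 2.559e+05 Pa.
Head loss h_f = ΔP/(ρg) = 2.559e+05/(886·9.81) = 29.4 m.

h_f ≈ 29.4 m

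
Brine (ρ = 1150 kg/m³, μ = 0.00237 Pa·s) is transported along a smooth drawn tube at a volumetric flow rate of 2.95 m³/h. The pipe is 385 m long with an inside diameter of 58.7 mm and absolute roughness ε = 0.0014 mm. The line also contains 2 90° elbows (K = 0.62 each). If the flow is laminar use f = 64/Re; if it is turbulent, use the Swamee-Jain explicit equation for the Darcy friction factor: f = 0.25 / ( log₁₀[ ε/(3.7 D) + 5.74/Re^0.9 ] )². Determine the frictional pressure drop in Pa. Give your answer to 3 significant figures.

ΔP ≈ 11200 Pa

Q = 2.95 m³/h = 2.95/3600 = 0.0008194 m³/s.
Cross-sectional area A = πD²/4 = π(0.0587)²/4 = 0.002706 m²; mean velocity V = Q/A = 0.0008194/0.002706 = 0.3028 m/s.
Reynolds number Re = ρVD/μ = 1150 · 0.3028 · 0.0587 / 0.00237 = 8625.
Re > 4000 → turbulent. Relative roughness ε/D = 1.4e-06/0.0587 = 2.39e-05. Swamee-Jain: f = 0.25/(log₁₀[2.39e-05/3.7 + 5.74/8625^0.9])² = 0.25/(log₁₀[6.45e-06 + 0.00165])² = 0.25/(-2.782)² = 0.03231.
Total minor-loss coefficient ΣK = 2·0.62 = 1.24.
ΔP = [f·L/D + ΣK]·(ρV²/2) = [0.03231·385/0.0587 + 1.24]·(1150·0.3028²/2) = [211.9 + 1.24]·52.72 = 1.124e+04 Pa.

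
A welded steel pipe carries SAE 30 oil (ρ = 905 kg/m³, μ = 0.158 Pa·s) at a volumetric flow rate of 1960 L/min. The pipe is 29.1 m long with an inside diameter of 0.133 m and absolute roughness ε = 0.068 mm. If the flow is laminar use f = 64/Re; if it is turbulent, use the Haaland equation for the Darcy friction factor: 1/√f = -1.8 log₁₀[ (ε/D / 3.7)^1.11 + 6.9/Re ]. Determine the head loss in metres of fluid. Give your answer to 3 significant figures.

Q = 1960 L/min = 1960/60000 = 0.03267 m³/s.
Cross-sectional area A = πD²/4 = π(0.133)²/4 = 0.01389 m²; mean velocity V = Q/A = 0.03267/0.01389 = 2.351 m/s.
Reynolds number Re = ρVD/μ = 905 · 2.351 · 0.133 / 0.158 = 1791.
Re < 2300 → laminar flow, so f = 64/Re = 64/1791 = 0.03573 (the turbulent correlation is not needed).
Darcy-Weisbach: ΔP = f(L/D)(ρV²/2) = 0.03573·(29.1/0.133)·(905·2.351²/2) = 0.03573·218.8·2502 = 1.956e+04 Pa.
Head loss h_f = ΔP/(ρg) = 1.956e+04/(905·9.81) = 2.20 m.

h_f ≈ 2.20 m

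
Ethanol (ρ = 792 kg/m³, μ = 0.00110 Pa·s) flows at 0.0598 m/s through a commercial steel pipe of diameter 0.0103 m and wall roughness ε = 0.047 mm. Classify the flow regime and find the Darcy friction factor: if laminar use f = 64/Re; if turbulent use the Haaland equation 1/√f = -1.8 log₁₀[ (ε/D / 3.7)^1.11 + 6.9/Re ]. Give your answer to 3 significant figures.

f ≈ 0.144

Re = ρVD/μ = 792·0.0598·0.0103/0.0011 = 443.5.
Re < 2300 → laminar, so f = 64/Re = 0.1443 (roughness is irrelevant in laminar flow).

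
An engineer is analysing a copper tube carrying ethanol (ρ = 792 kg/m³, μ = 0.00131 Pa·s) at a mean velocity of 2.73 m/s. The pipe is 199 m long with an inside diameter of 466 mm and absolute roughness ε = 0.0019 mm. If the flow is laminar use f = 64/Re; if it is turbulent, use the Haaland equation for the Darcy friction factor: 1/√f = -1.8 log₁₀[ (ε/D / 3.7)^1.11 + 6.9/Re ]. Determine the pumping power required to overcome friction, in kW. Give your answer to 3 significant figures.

Reynolds number Re = ρVD/μ = 792 · 2.73 · 0.466 / 0.00131 = 7.691e+05.
Re > 4000 → turbulent. Relative roughness ε/D = 1.9e-06/0.466 = 4.08e-06. Haaland: 1/√f = -1.8 log₁₀[(4.08e-06/3.7)^1.11 + 6.9/7.691e+05] = -1.8 log₁₀[2.44e-07 + 8.97e-06] = 9.064, so f = 0.01217.
Darcy-Weisbach: ΔP = f(L/D)(ρV²/2) = 0.01217·(199/0.466)·(792·2.73²/2) = 0.01217·427·2951 = 1.534e+04 Pa.
Q = V·A = 2.73·0.1706 = 0.4656 m³/s.
Pumping power P = QΔP = 0.4656·1.534e+04 = 7143 W = 7.14 kW.

P ≈ 7.14 kW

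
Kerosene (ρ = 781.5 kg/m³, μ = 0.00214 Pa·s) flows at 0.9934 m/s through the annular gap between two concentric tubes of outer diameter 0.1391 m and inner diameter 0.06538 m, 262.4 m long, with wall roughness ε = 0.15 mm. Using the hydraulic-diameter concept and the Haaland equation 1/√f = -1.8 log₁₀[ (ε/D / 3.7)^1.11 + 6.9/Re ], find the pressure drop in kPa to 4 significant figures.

Hydraulic diameter D_h = 4A/P = D_o - D_i = 0.1391 - 0.06538 = 0.07372 m.
Re = ρVD_h/μ = 781.5·0.9934·0.07372/0.00214 = 2.674e+04.
ε/D_h = 0.00015/0.07372 = 0.00203; Haaland gives 1/√f = -1.8 log₁₀[0.000241+0.000258] = 5.944, so f = 0.02831.
ΔP = f(L/D_h)(ρV²/2) = 0.02831·262.4/0.07372·385.6 = 3.885e+04 Pa.
ΔP = 38.85 kPa.

ΔP ≈ 38.85 kPa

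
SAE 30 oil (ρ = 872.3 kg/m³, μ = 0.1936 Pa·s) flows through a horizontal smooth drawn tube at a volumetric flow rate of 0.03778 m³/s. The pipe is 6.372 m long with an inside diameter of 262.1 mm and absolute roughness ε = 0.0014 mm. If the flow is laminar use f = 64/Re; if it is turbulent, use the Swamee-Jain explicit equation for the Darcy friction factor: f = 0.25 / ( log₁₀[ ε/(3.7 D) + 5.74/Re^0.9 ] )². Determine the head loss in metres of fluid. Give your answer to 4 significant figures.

Cross-sectional area A = πD²/4 = π(0.2621)²/4 = 0.05395 m²; mean velocity V = Q/A = 0.03778/0.05395 = 0.7002 m/s.
Reynolds number Re = ρVD/μ = 872.3 · 0.7002 · 0.2621 / 0.194 = 826.9.
Re < 2300 → laminar flow, so f = 64/Re = 64/826.9 = 0.0774 (the turbulent correlation is not needed).
Darcy-Weisbach: ΔP = f(L/D)(ρV²/2) = 0.0774·(6.372/0.2621)·(872.3·0.7002²/2) = 0.0774·24.31·213.9 = 402.4 Pa.
Head loss h_f = ΔP/(ρg) = 402.4/(872.3·9.81) = 0.04702 m.

h_f ≈ 0.04702 m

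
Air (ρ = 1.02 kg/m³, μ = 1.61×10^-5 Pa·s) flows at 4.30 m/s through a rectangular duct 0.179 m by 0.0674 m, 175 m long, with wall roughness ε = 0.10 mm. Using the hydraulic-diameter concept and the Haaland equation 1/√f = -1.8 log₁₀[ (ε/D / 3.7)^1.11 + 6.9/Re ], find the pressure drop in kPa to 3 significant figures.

ΔP ≈ 0.442 kPa

Hydraulic diameter D_h = 4A/P = 4·(0.179·0.0674)/(2·(0.179+0.0674)) = 0.04826/0.4928 = 0.09793 m.
Re = ρVD_h/μ = 1.02·4.3·0.09793/1.61e-05 = 2.668e+04.
ε/D_h = 0.0001/0.09793 = 0.00102; Haaland gives 1/√f = -1.8 log₁₀[0.000112+0.000259] = 6.176, so f = 0.02622.
ΔP = f(L/D_h)(ρV²/2) = 0.02622·175/0.09793·9.43 = 441.8 Pa.
ΔP = 0.442 kPa.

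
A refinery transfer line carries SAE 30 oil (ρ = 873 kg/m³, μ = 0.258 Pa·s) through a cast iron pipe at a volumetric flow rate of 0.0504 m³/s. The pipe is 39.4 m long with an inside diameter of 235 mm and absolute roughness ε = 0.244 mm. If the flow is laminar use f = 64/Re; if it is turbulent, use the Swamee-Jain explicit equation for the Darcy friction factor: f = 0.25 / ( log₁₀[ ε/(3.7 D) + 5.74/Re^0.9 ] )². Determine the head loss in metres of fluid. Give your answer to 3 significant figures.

h_f ≈ 0.799 m

Cross-sectional area A = πD²/4 = π(0.235)²/4 = 0.04337 m²; mean velocity V = Q/A = 0.0504/0.04337 = 1.162 m/s.
Reynolds number Re = ρVD/μ = 873 · 1.162 · 0.235 / 0.258 = 924.
Re < 2300 → laminar flow, so f = 64/Re = 64/924 = 0.06926 (the turbulent correlation is not needed).
Darcy-Weisbach: ΔP = f(L/D)(ρV²/2) = 0.06926·(39.4/0.235)·(873·1.162²/2) = 0.06926·167.7·589.4 = 6844 Pa.
Head loss h_f = ΔP/(ρg) = 6844/(873·9.81) = 0.799 m.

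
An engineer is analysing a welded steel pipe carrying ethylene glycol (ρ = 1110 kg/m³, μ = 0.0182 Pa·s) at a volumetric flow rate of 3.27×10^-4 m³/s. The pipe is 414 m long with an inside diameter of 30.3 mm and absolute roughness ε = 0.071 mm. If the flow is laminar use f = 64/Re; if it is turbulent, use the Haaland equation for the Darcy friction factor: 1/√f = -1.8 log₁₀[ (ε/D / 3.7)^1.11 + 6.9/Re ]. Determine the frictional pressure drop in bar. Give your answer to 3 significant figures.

Cross-sectional area A = πD²/4 = π(0.0303)²/4 = 0.0007211 m²; mean velocity V = Q/A = 0.000327/0.0007211 = 0.4535 m/s.
Reynolds number Re = ρVD/μ = 1110 · 0.4535 · 0.0303 / 0.0182 = 838.
Re < 2300 → laminar flow, so f = 64/Re = 64/838 = 0.07637 (the turbulent correlation is not needed).
Darcy-Weisbach: ΔP = f(L/D)(ρV²/2) = 0.07637·(414/0.0303)·(1110·0.4535²/2) = 0.07637·1.366e+04·114.1 = 1.191e+05 Pa.
ΔP = 1.191e+05 Pa = 1.19 bar.

ΔP ≈ 1.19 bar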